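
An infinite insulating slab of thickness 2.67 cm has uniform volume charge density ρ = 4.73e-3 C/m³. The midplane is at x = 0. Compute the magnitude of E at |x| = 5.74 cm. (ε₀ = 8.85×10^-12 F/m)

The point |x| = 5.74 cm lies outside the slab (half-thickness 0.01335 m). A symmetric pillbox spanning the full slab encloses Q_enc = ρ·d·A.
Flux = 2EA ⇒ E = |ρ|d/(2ε₀), independent of distance outside.
E = (4.73×10^-3)(0.0267)/(2·8.85×10^-12) = 7.14×10^6 N/C.

E = 7.14×10^6 N/C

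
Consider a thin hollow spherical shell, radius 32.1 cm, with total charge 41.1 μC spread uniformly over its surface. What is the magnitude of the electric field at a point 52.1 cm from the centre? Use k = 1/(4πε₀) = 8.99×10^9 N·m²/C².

|E| = 1.36×10^6 N/C

Take a concentric spherical Gaussian surface of radius r = 52.1 cm (r > 32.1 cm).
The entire shell is enclosed: Q_enc = 4.11×10^-5 C.
By Gauss's law, ∮E·dA = E·4πr² = Q_enc/ε₀.
E = k|Q_enc|/r² = (8.99×10^9)(4.11e-5)/(0.521)² = 1.36e6 N/C.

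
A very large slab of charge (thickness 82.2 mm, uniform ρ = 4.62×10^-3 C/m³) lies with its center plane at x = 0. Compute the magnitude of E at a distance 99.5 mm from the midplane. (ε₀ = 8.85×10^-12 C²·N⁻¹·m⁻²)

E = 2.15e7 V/m

The point |x| = 99.5 mm lies outside the slab (half-thickness 0.0411 m). A symmetric pillbox spanning the full slab encloses Q_enc = ρ·d·A.
Flux = 2EA ⇒ E = |ρ|d/(2ε₀), independent of distance outside.
E = (4.62×10^-3)(0.0822)/(2·8.85×10^-12) = 2.15e7 N/C.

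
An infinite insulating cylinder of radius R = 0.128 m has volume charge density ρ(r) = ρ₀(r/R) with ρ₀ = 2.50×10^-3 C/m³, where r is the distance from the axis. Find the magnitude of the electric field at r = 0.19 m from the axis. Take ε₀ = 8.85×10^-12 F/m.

8.12×10^6 N/C

By cylindrical symmetry E is radial; use a coaxial Gaussian cylinder of radius 0.19 m and length L (r > R, full charge per length enclosed).
λ_enc = 2π ∫₀^R ρ₀(r'/R)^1 r' dr' = 2πρ₀R²/3 = 8.579e-5 C/m.
Applying ∮E·dA = Q_enc/ε₀ with the end caps contributing no flux:
E = |λ_enc|/(2πε₀r) = (8.579×10^-5)/(2π·8.85×10^-12·0.19) = 8.12e6 N/C.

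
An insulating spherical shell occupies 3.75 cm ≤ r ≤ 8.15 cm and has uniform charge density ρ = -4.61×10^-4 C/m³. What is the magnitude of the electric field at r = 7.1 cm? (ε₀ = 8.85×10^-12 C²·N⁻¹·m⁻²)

E = 1.05×10^6 N/C

Symmetry ⇒ E = E(r) r̂. Gaussian sphere of radius r = 7.1 cm (within the shell material, 3.75 cm < r < 8.15 cm).
Enclosed charge is the volume from a to r: Q_enc = (4π/3)ρ(r³ − a³) = -5.893×10^-7 C.
Applying ∮E·dA = Q_enc/ε₀ with Φ = E(4πr²):
E = |Q_enc|/(4πε₀r²) = (5.893×10^-7)/(4π·8.85×10^-12·(0.071)²) = 1.05×10^6 N/C.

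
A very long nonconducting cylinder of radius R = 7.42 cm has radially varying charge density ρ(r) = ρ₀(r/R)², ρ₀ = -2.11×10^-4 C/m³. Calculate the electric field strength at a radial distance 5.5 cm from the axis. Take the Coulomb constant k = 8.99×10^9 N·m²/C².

|E| = 1.80×10^5 V/m

Coaxial Gaussian cylinder, radius r = 5.5 cm, length L (r < R).
λ_enc = ∫₀^r ρ(r')·2πr' dr' = (2πρ₀/R²)·r^4/4 = -5.509×10^-7 C/m.
Gauss's law: E·2πrL = λ_enc L/ε₀.
E = 2k|λ_enc|/r = 2(8.99×10^9)(5.509×10^-7)/(0.055) = 1.80×10^5 N/C.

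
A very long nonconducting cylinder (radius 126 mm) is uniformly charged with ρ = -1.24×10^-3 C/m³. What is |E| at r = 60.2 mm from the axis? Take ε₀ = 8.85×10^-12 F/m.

By cylindrical symmetry E is radial; use a coaxial Gaussian cylinder of radius 60.2 mm and length L (r < R).
Enclosed charge per unit length: λ_enc = ρ·πr² = (-1.24×10^-3)π(0.0602)² = -1.412×10^-5 C/m.
Gauss's law: E·2πrL = λ_enc L/ε₀.
E = |λ_enc|/(2πε₀r) = (1.412e-5)/(2π·8.85×10^-12·0.0602) = 4.22×10^6 N/C.

E = 4.22e6 N/C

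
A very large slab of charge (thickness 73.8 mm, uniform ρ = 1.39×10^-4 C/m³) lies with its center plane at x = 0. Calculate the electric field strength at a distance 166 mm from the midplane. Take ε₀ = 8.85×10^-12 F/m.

The point |x| = 166 mm lies outside the slab (half-thickness 0.0369 m). A symmetric pillbox spanning the full slab encloses Q_enc = ρ·d·A.
Flux = 2EA ⇒ E = |ρ|d/(2ε₀), independent of distance outside.
E = (1.39×10^-4)(0.0738)/(2·8.85×10^-12) = 5.80e5 N/C.

|E| = 5.80e5 N/C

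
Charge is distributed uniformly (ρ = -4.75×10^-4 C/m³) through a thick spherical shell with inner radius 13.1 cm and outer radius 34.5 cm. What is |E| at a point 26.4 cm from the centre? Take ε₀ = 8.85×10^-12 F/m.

|E| ≈ 4.15e6 V/m

Symmetry ⇒ E = E(r) r̂. Gaussian sphere of radius r = 26.4 cm (within the shell material, 13.1 cm < r < 34.5 cm).
Only the shell between 13.1 cm and r is enclosed: Q_enc = ρ·(4π/3)(r³ − a³) = (-4.75e-4)·(4π/3)·((0.264)³ − (0.131)³) = -3.214e-5 C.
Since E is radial and uniform over the Gaussian sphere, Φ = E·4πr² = Q_enc/ε₀.
E = |Q_enc|/(4πε₀r²) = (3.214×10^-5)/(4π·8.85×10^-12·(0.264)²) = 4.15e6 N/C.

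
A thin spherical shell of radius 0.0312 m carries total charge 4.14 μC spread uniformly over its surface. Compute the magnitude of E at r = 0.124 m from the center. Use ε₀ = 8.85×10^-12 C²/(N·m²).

2.42e6 N/C

Symmetry ⇒ E = E(r) r̂. Gaussian sphere of radius r = 0.124 m (r > 0.0312 m).
The entire shell is enclosed: Q_enc = 4.14×10^-6 C.
By Gauss's law, ∮E·dA = E·4πr² = Q_enc/ε₀.
E = |Q_enc|/(4πε₀r²) = (4.14×10^-6)/(4π·8.85×10^-12·(0.124)²) = 2.42e6 N/C.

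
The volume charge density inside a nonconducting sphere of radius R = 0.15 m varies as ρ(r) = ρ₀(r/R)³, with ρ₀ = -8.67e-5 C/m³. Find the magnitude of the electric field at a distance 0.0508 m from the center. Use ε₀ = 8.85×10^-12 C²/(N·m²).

Use a concentric Gaussian sphere at r = 0.0508 m (r < R).
Integrate the density: Q_enc = 4π ∫₀^r ρ₀(r'/R)^3 r'² dr' = 4πρ₀ r^6/(6·R³) = -9.247×10^-10 C.
Gauss's law: E·4πr² = Q_enc/ε₀.
E = |Q_enc|/(4πε₀r²) = (9.247×10^-10)/(4π·8.85×10^-12·(0.0508)²) = 3.22×10^3 N/C.

|E| = 3.22e3 N/C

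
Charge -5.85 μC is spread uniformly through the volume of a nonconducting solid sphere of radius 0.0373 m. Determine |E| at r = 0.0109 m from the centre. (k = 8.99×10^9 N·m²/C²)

Take a concentric spherical Gaussian surface of radius r = 0.0109 m (r < R).
Only the charge within r is enclosed: Q_enc = Q·(r/R)³ = (-5.85 μC)·(0.0109 m/0.0373 m)³ = -1.46e-7 C.
By Gauss's law, ∮E·dA = E·4πr² = Q_enc/ε₀.
E = k|Q_enc|/r² = (8.99×10^9)(1.46×10^-7)/(0.0109)² = 1.10×10^7 N/C.

1.10×10^7 N/C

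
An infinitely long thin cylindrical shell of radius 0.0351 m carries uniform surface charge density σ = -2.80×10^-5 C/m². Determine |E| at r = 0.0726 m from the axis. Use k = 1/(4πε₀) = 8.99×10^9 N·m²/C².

By cylindrical symmetry E is radial; use a coaxial Gaussian cylinder of radius 0.0726 m and length L (r > 0.0351 m).
The whole shell is enclosed: λ_enc = σ·2πR = (-2.80×10^-5)·2π·(0.0351) = -6.175e-6 C/m.
Since E is radial and uniform over the curved surface, Φ = E·2πrL = Q_enc/ε₀ = λ_enc L/ε₀.
E = 2k|λ_enc|/r = 2(8.99×10^9)(6.175×10^-6)/(0.0726) = 1.53×10^6 N/C.

E = 1.53e6 V/m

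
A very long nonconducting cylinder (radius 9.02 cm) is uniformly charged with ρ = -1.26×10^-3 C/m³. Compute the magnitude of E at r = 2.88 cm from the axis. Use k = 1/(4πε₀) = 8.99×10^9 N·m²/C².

2.05×10^6 V/m

Choose a coaxial cylinder of radius r = 2.88 cm (arbitrary length L) as the Gaussian surface (r < R).
Enclosed charge per unit length: λ_enc = ρ·πr² = (-1.26×10^-3)π(0.0288)² = -3.283×10^-6 C/m.
Applying ∮E·dA = Q_enc/ε₀ with the end caps contributing no flux:
E = 2k|λ_enc|/r = 2(8.99×10^9)(3.283×10^-6)/(0.0288) = 2.05e6 N/C.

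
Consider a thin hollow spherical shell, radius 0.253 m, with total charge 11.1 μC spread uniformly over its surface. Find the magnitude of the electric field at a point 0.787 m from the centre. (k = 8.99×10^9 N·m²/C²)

By spherical symmetry E is radial; choose a Gaussian sphere of radius r = 0.787 m (r > 0.253 m).
The entire shell is enclosed: Q_enc = 1.11×10^-5 C.
Gauss's law: E·4πr² = Q_enc/ε₀.
E = k|Q_enc|/r² = (8.99×10^9)(1.11×10^-5)/(0.787)² = 1.61×10^5 N/C.

|E| ≈ 1.61×10^5 N/C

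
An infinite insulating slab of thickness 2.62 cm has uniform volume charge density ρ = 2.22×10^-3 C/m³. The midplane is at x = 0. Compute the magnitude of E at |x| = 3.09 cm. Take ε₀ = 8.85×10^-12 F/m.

The point |x| = 3.09 cm lies outside the slab (half-thickness 0.0131 m). A symmetric pillbox spanning the full slab encloses Q_enc = ρ·d·A.
Flux = 2EA ⇒ E = |ρ|d/(2ε₀), independent of distance outside.
E = (2.22×10^-3)(0.0262)/(2·8.85×10^-12) = 3.29×10^6 N/C.

3.29e6 N/C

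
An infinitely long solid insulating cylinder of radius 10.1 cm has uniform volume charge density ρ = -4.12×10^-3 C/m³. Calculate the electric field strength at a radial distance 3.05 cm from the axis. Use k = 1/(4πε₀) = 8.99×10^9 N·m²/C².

Take a coaxial cylindrical Gaussian surface of radius r = 3.05 cm and length L (r < R).
Enclosed charge per unit length: λ_enc = ρ·πr² = (-4.12×10^-3)π(0.0305)² = -1.204e-5 C/m.
Since E is radial and uniform over the curved surface, Φ = E·2πrL = Q_enc/ε₀ = λ_enc L/ε₀.
E = 2k|λ_enc|/r = 2(8.99×10^9)(1.204×10^-5)/(0.0305) = 7.10×10^6 N/C.

|E| ≈ 7.10×10^6 N/C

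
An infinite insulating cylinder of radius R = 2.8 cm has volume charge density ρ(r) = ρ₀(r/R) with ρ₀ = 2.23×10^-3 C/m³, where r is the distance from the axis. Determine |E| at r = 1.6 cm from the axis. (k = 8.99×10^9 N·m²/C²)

By cylindrical symmetry E is radial; use a coaxial Gaussian cylinder of radius 1.6 cm and length L (r < R).
λ_enc = ∫₀^r ρ(r')·2πr' dr' = (2πρ₀/R)·r^3/3 = 6.832e-7 C/m.
By Gauss's law (flux through the curved wall only), E·2πrL = λ_enc L/ε₀.
E = 2k|λ_enc|/r = 2(8.99×10^9)(6.832×10^-7)/(0.016) = 7.68e5 N/C.

|E| ≈ 7.68×10^5 N/C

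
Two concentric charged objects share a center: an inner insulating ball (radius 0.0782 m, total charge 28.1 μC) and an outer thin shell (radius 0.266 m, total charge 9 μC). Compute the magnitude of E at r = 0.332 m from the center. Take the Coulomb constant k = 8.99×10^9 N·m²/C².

Use a concentric Gaussian sphere at r = 0.332 m (r > 0.266 m, enclosing both).
Q_enc = (28.1 μC) + (9 μC) = 3.71×10^-5 C.
Applying ∮E·dA = Q_enc/ε₀ with Φ = E(4πr²):
E = k|Q_enc|/r² = (8.99×10^9)(3.71×10^-5)/(0.332)² = 3.03×10^6 N/C.

|E| = 3.03×10^6 V/m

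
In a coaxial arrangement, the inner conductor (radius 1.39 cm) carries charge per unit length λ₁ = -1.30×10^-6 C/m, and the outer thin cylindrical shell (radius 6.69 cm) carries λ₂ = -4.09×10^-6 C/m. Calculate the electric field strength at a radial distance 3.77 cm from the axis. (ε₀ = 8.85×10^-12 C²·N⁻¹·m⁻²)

E ≈ 6.20×10^5 V/m

Coaxial Gaussian cylinder, radius r = 3.77 cm, length L (between the conductors, 1.39 cm < r < 6.69 cm).
Only the inner wire is enclosed; the outer shell contributes nothing inside itself. λ_enc = λ₁ = -1.30×10^-6 C/m.
Applying ∮E·dA = Q_enc/ε₀ with the end caps contributing no flux:
E = |λ_enc|/(2πε₀r) = (1.30e-6)/(2π·8.85×10^-12·0.0377) = 6.20e5 N/C.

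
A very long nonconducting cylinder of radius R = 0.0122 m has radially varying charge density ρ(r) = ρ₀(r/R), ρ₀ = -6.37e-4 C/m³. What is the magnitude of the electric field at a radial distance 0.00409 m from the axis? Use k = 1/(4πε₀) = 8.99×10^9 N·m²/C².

|E| ≈ 3.29e4 N/C

By cylindrical symmetry E is radial; use a coaxial Gaussian cylinder of radius 0.00409 m and length L (r < R).
λ_enc = ∫₀^r ρ(r')·2πr' dr' = (2πρ₀/R)·r^3/3 = -7.482×10^-9 C/m.
Since E is radial and uniform over the curved surface, Φ = E·2πrL = Q_enc/ε₀ = λ_enc L/ε₀.
E = 2k|λ_enc|/r = 2(8.99×10^9)(7.482e-9)/(0.00409) = 3.29×10^4 N/C.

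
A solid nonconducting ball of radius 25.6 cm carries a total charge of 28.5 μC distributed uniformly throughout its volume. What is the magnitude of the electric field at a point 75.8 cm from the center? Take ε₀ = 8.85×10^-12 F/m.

|E| = 4.46×10^5 V/m

Use a concentric Gaussian sphere at r = 75.8 cm (r > R, so the entire charge is enclosed).
Q_enc = 28.5 μC = 2.85e-5 C.
Gauss's law: E·4πr² = Q_enc/ε₀.
E = |Q_enc|/(4πε₀r²) = (2.85×10^-5)/(4π·8.85×10^-12·(0.758)²) = 4.46×10^5 N/C.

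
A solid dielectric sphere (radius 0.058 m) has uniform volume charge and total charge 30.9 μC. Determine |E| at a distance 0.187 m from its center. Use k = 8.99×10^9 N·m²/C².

By spherical symmetry E is radial; choose a Gaussian sphere of radius r = 0.187 m (r > R, so the entire charge is enclosed).
Q_enc = 30.9 μC = 3.09×10^-5 C.
Applying ∮E·dA = Q_enc/ε₀ with Φ = E(4πr²):
E = k|Q_enc|/r² = (8.99×10^9)(3.09e-5)/(0.187)² = 7.94×10^6 N/C.

|E| = 7.94×10^6 N/C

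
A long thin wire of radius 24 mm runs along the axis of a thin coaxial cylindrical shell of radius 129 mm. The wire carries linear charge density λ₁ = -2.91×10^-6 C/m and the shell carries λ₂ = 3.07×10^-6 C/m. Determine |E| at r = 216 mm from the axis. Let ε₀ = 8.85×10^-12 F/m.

Take a coaxial cylindrical Gaussian surface of radius r = 216 mm and length L (r > 129 mm, enclosing both).
λ_enc = λ₁ + λ₂ = (-2.91e-6) + (3.07e-6) = 1.60×10^-7 C/m.
By Gauss's law (flux through the curved wall only), E·2πrL = λ_enc L/ε₀.
E = |λ_enc|/(2πε₀r) = (1.60×10^-7)/(2π·8.85×10^-12·0.216) = 1.33×10^4 N/C.

|E| = 1.33×10^4 N/C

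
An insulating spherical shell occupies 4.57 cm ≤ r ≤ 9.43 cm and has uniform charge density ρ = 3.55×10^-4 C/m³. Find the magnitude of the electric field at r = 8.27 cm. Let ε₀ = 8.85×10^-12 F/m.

Use a concentric Gaussian sphere at r = 8.27 cm (within the shell material, 4.57 cm < r < 9.43 cm).
Only the shell between 4.57 cm and r is enclosed: Q_enc = ρ·(4π/3)(r³ − a³) = (3.55e-4)·(4π/3)·((0.0827)³ − (0.0457)³) = 6.991×10^-7 C.
Gauss's law: E·4πr² = Q_enc/ε₀.
E = |Q_enc|/(4πε₀r²) = (6.991×10^-7)/(4π·8.85×10^-12·(0.0827)²) = 9.19×10^5 N/C.

9.19×10^5 V/m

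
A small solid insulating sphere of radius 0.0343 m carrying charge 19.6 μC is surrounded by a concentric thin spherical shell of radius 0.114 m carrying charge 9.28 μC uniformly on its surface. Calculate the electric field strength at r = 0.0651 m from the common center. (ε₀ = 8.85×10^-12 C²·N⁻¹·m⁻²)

E = 4.16×10^7 N/C

Take a concentric spherical Gaussian surface of radius r = 0.0651 m (between the bodies, 0.0343 m < r < 0.114 m).
The shell at 0.114 m lies outside the Gaussian surface, so Q_enc = 19.6 μC = 1.96e-5 C.
Since E is radial and uniform over the Gaussian sphere, Φ = E·4πr² = Q_enc/ε₀.
E = |Q_enc|/(4πε₀r²) = (1.96×10^-5)/(4π·8.85×10^-12·(0.0651)²) = 4.16×10^7 N/C.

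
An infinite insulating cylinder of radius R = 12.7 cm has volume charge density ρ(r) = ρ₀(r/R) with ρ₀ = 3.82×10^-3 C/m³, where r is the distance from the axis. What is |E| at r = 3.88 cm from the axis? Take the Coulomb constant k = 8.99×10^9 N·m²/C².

Take a coaxial cylindrical Gaussian surface of radius r = 3.88 cm and length L (r < R).
Integrating ρ over the cross-section to radius r: λ_enc = (2πρ₀/R) ∫₀^r r'^2 dr' = 2πρ₀ r^3/(3·R) = 3.68×10^-6 C/m.
Gauss's law: E·2πrL = λ_enc L/ε₀.
E = 2k|λ_enc|/r = 2(8.99×10^9)(3.68×10^-6)/(0.0388) = 1.71×10^6 N/C.

1.71×10^6 N/C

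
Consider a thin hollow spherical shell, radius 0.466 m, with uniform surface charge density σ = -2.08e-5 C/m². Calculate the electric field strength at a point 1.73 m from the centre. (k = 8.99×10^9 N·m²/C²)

Use a concentric Gaussian sphere at r = 1.73 m (r > 0.466 m).
The entire shell is enclosed: Q_enc = σ·4πR² = (-2.08×10^-5)·4π·(0.466)² = -5.676×10^-5 C.
By Gauss's law, ∮E·dA = E·4πr² = Q_enc/ε₀.
E = k|Q_enc|/r² = (8.99×10^9)(5.676e-5)/(1.73)² = 1.70e5 N/C.

|E| ≈ 1.70e5 V/m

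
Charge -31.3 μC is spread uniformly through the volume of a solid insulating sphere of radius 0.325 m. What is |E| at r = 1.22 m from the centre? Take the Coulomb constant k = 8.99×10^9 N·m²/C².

Use a concentric Gaussian sphere at r = 1.22 m (r > R, so the entire charge is enclosed).
Q_enc = -31.3 μC = -3.13×10^-5 C.
Gauss's law: E·4πr² = Q_enc/ε₀.
E = k|Q_enc|/r² = (8.99×10^9)(3.13×10^-5)/(1.22)² = 1.89×10^5 N/C.

E = 1.89×10^5 V/m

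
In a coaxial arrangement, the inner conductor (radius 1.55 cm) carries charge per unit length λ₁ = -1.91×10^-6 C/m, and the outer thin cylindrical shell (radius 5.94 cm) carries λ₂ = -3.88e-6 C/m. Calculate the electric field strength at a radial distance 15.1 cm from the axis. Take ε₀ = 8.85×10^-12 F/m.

|E| ≈ 6.90×10^5 N/C

Choose a coaxial cylinder of radius r = 15.1 cm (arbitrary length L) as the Gaussian surface (r > 5.94 cm, enclosing both).
λ_enc = λ₁ + λ₂ = (-1.91×10^-6) + (-3.88×10^-6) = -5.79×10^-6 C/m.
Applying ∮E·dA = Q_enc/ε₀ with the end caps contributing no flux:
E = |λ_enc|/(2πε₀r) = (5.79e-6)/(2π·8.85×10^-12·0.151) = 6.90×10^5 N/C.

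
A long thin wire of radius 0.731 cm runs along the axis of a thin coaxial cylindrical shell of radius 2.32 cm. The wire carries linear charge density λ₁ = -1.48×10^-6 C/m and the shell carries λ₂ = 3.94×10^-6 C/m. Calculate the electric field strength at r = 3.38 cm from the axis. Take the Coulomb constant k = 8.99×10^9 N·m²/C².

Take a coaxial cylindrical Gaussian surface of radius r = 3.38 cm and length L (r > 2.32 cm, enclosing both).
λ_enc = λ₁ + λ₂ = (-1.48e-6) + (3.94e-6) = 2.46e-6 C/m.
Gauss's law: E·2πrL = λ_enc L/ε₀.
E = 2k|λ_enc|/r = 2(8.99×10^9)(2.46×10^-6)/(0.0338) = 1.31×10^6 N/C.

|E| ≈ 1.31×10^6 V/m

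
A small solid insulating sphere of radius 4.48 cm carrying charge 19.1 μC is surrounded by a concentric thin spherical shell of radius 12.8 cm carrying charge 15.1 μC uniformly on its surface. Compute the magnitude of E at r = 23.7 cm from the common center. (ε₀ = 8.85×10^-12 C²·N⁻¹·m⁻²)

E = 5.47×10^6 N/C

Take a concentric spherical Gaussian surface of radius r = 23.7 cm (r > 12.8 cm, enclosing both).
Q_enc = (19.1 μC) + (15.1 μC) = 3.42×10^-5 C.
Since E is radial and uniform over the Gaussian sphere, Φ = E·4πr² = Q_enc/ε₀.
E = |Q_enc|/(4πε₀r²) = (3.42e-5)/(4π·8.85×10^-12·(0.237)²) = 5.47×10^6 N/C.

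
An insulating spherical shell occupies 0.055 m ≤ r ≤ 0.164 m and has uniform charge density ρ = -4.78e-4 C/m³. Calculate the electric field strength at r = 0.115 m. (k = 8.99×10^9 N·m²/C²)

|E| = 1.84×10^6 V/m

Take a concentric spherical Gaussian surface of radius r = 0.115 m (within the shell material, 0.055 m < r < 0.164 m).
Only the shell between 0.055 m and r is enclosed: Q_enc = ρ·(4π/3)(r³ − a³) = (-4.78×10^-4)·(4π/3)·((0.115)³ − (0.055)³) = -2.712×10^-6 C.
Since E is radial and uniform over the Gaussian sphere, Φ = E·4πr² = Q_enc/ε₀.
E = k|Q_enc|/r² = (8.99×10^9)(2.712e-6)/(0.115)² = 1.84×10^6 N/C.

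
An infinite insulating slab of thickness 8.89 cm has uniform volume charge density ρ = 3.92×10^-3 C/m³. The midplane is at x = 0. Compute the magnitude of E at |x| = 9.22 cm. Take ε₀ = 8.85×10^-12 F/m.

1.97e7 N/C

The point |x| = 9.22 cm lies outside the slab (half-thickness 0.04445 m). A symmetric pillbox spanning the full slab encloses Q_enc = ρ·d·A.
Flux = 2EA ⇒ E = |ρ|d/(2ε₀), independent of distance outside.
E = (3.92e-3)(0.0889)/(2·8.85×10^-12) = 1.97×10^7 N/C.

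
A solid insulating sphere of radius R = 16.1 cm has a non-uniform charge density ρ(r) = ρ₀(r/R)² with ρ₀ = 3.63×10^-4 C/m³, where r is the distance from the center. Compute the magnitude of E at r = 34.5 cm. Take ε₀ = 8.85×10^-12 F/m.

Symmetry ⇒ E = E(r) r̂. Gaussian sphere of radius r = 34.5 cm (r > R, all charge enclosed).
Q_enc = 4π ∫₀^R ρ₀(r'/R)^2 r'² dr' = 4πρ₀R³/5 = 3.807×10^-6 C.
Gauss's law: E·4πr² = Q_enc/ε₀.
E = |Q_enc|/(4πε₀r²) = (3.807×10^-6)/(4π·8.85×10^-12·(0.345)²) = 2.88e5 N/C.

2.88×10^5 N/C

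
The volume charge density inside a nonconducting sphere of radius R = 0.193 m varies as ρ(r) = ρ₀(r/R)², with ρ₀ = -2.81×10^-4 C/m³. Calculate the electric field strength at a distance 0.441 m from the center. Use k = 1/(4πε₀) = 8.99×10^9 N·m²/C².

2.35×10^5 N/C

Symmetry ⇒ E = E(r) r̂. Gaussian sphere of radius r = 0.441 m (r > R, all charge enclosed).
Q_enc = 4π ∫₀^R ρ₀(r'/R)^2 r'² dr' = 4πρ₀R³/5 = -5.077e-6 C.
Gauss's law: E·4πr² = Q_enc/ε₀.
E = k|Q_enc|/r² = (8.99×10^9)(5.077×10^-6)/(0.441)² = 2.35×10^5 N/C.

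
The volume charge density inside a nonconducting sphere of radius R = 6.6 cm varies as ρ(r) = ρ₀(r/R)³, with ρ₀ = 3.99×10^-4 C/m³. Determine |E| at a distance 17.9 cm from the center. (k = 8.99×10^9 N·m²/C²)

E = 6.74×10^4 N/C

Take a concentric spherical Gaussian surface of radius r = 17.9 cm (r > R, all charge enclosed).
Q_enc = 4π ∫₀^R ρ₀(r'/R)^3 r'² dr' = 4πρ₀R³/6 = 2.402×10^-7 C.
By Gauss's law, ∮E·dA = E·4πr² = Q_enc/ε₀.
E = k|Q_enc|/r² = (8.99×10^9)(2.402e-7)/(0.179)² = 6.74×10^4 N/C.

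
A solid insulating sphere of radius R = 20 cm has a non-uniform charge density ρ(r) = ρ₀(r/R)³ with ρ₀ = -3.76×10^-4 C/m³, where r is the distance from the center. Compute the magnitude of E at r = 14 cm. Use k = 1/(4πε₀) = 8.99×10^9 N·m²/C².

3.40×10^5 N/C

Use a concentric Gaussian sphere at r = 14 cm (r < R).
Integrate the density: Q_enc = 4π ∫₀^r ρ₀(r'/R)^3 r'² dr' = 4πρ₀ r^6/(6·R³) = -7.412e-7 C.
Applying ∮E·dA = Q_enc/ε₀ with Φ = E(4πr²):
E = k|Q_enc|/r² = (8.99×10^9)(7.412e-7)/(0.14)² = 3.40×10^5 N/C.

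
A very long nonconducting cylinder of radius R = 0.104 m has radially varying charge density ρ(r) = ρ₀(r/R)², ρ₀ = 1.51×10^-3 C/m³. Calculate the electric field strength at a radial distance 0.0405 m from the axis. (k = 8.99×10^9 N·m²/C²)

By cylindrical symmetry E is radial; use a coaxial Gaussian cylinder of radius 0.0405 m and length L (r < R).
λ_enc = ∫₀^r ρ(r')·2πr' dr' = (2πρ₀/R²)·r^4/4 = 5.90e-7 C/m.
Gauss's law: E·2πrL = λ_enc L/ε₀.
E = 2k|λ_enc|/r = 2(8.99×10^9)(5.90×10^-7)/(0.0405) = 2.62e5 N/C.

2.62×10^5 N/C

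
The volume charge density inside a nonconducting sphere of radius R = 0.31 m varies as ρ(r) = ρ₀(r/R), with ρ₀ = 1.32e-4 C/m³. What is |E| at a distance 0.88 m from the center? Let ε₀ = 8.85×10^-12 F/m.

Symmetry ⇒ E = E(r) r̂. Gaussian sphere of radius r = 0.88 m (r > R, all charge enclosed).
Q_enc = 4π ∫₀^R ρ₀(r'/R)^1 r'² dr' = 4πρ₀R³/4 = 1.235×10^-5 C.
Gauss's law: E·4πr² = Q_enc/ε₀.
E = |Q_enc|/(4πε₀r²) = (1.235e-5)/(4π·8.85×10^-12·(0.88)²) = 1.43×10^5 N/C.

|E| ≈ 1.43×10^5 N/C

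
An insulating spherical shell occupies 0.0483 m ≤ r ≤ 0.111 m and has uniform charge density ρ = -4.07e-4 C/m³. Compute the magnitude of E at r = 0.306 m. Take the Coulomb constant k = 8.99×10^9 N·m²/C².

By spherical symmetry E is radial; choose a Gaussian sphere of radius r = 0.306 m (r > 0.111 m, enclosing the whole shell).
Q_enc = ρ·(4π/3)(b³ − a³) = (-4.07×10^-4)·(4π/3)·((0.111)³ − (0.0483)³) = -2.139e-6 C.
By Gauss's law, ∮E·dA = E·4πr² = Q_enc/ε₀.
E = k|Q_enc|/r² = (8.99×10^9)(2.139×10^-6)/(0.306)² = 2.05×10^5 N/C.

2.05e5 V/m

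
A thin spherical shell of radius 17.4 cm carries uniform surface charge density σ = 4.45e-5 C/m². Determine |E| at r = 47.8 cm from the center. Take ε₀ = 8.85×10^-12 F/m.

E ≈ 6.66e5 N/C

By spherical symmetry E is radial; choose a Gaussian sphere of radius r = 47.8 cm (r > 17.4 cm).
The entire shell is enclosed: Q_enc = σ·4πR² = (4.45×10^-5)·4π·(0.174)² = 1.693×10^-5 C.
By Gauss's law, ∮E·dA = E·4πr² = Q_enc/ε₀.
E = |Q_enc|/(4πε₀r²) = (1.693×10^-5)/(4π·8.85×10^-12·(0.478)²) = 6.66×10^5 N/C.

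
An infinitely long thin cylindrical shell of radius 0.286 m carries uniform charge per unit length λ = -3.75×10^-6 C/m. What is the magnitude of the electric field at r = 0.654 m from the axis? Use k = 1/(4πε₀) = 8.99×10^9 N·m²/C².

E = 1.03e5 V/m

Coaxial Gaussian cylinder, radius r = 0.654 m, length L (r > 0.286 m).
The full line charge is enclosed: λ_enc = -3.75e-6 C/m.
Applying ∮E·dA = Q_enc/ε₀ with the end caps contributing no flux:
E = 2k|λ_enc|/r = 2(8.99×10^9)(3.75×10^-6)/(0.654) = 1.03×10^5 N/C.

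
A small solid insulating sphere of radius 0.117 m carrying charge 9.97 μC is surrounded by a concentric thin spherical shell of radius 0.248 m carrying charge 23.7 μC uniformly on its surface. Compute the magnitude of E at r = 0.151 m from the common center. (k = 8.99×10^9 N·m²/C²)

|E| = 3.93×10^6 N/C

Take a concentric spherical Gaussian surface of radius r = 0.151 m (between the bodies, 0.117 m < r < 0.248 m).
The shell at 0.248 m lies outside the Gaussian surface, so Q_enc = 9.97 μC = 9.97×10^-6 C.
By Gauss's law, ∮E·dA = E·4πr² = Q_enc/ε₀.
E = k|Q_enc|/r² = (8.99×10^9)(9.97×10^-6)/(0.151)² = 3.93×10^6 N/C.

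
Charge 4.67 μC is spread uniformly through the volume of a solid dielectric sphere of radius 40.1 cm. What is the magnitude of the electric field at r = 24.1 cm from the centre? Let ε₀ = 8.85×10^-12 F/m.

By spherical symmetry E is radial; choose a Gaussian sphere of radius r = 24.1 cm (r < R).
Only the charge within r is enclosed: Q_enc = Q·(r/R)³ = (4.67 μC)·(24.1 cm/40.1 cm)³ = 1.014×10^-6 C.
Applying ∮E·dA = Q_enc/ε₀ with Φ = E(4πr²):
E = |Q_enc|/(4πε₀r²) = (1.014×10^-6)/(4π·8.85×10^-12·(0.241)²) = 1.57e5 N/C.

|E| = 1.57×10^5 N/C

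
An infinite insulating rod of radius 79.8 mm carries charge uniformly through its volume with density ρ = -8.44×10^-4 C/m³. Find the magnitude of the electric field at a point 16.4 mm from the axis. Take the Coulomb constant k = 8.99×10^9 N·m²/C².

Take a coaxial cylindrical Gaussian surface of radius r = 16.4 mm and length L (r < R).
Enclosed charge per unit length: λ_enc = ρ·πr² = (-8.44×10^-4)π(0.0164)² = -7.131×10^-7 C/m.
Since E is radial and uniform over the curved surface, Φ = E·2πrL = Q_enc/ε₀ = λ_enc L/ε₀.
E = 2k|λ_enc|/r = 2(8.99×10^9)(7.131e-7)/(0.0164) = 7.82e5 N/C.

|E| = 7.82e5 N/C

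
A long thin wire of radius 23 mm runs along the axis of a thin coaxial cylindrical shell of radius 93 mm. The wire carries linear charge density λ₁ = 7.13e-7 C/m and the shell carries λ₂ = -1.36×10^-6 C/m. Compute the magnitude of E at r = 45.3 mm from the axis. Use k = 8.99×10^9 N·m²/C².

E ≈ 2.83×10^5 N/C

Take a coaxial cylindrical Gaussian surface of radius r = 45.3 mm and length L (between the conductors, 23 mm < r < 93 mm).
Only the inner wire is enclosed; the outer shell contributes nothing inside itself. λ_enc = λ₁ = 7.13e-7 C/m.
Since E is radial and uniform over the curved surface, Φ = E·2πrL = Q_enc/ε₀ = λ_enc L/ε₀.
E = 2k|λ_enc|/r = 2(8.99×10^9)(7.13e-7)/(0.0453) = 2.83×10^5 N/C.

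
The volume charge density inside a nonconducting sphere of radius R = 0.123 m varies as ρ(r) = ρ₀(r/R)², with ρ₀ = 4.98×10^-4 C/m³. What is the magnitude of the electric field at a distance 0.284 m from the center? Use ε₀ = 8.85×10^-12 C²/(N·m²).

E ≈ 2.60×10^5 N/C

Use a concentric Gaussian sphere at r = 0.284 m (r > R, all charge enclosed).
Q_enc = 4π ∫₀^R ρ₀(r'/R)^2 r'² dr' = 4πρ₀R³/5 = 2.329e-6 C.
Gauss's law: E·4πr² = Q_enc/ε₀.
E = |Q_enc|/(4πε₀r²) = (2.329×10^-6)/(4π·8.85×10^-12·(0.284)²) = 2.60e5 N/C.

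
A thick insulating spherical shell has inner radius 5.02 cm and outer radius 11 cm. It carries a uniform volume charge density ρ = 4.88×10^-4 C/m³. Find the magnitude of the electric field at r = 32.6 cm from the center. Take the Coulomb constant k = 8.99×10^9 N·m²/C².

Use a concentric Gaussian sphere at r = 32.6 cm (r > 11 cm, enclosing the whole shell).
Q_enc = ρ·(4π/3)(b³ − a³) = (4.88×10^-4)·(4π/3)·((0.11)³ − (0.0502)³) = 2.462×10^-6 C.
Applying ∮E·dA = Q_enc/ε₀ with Φ = E(4πr²):
E = k|Q_enc|/r² = (8.99×10^9)(2.462e-6)/(0.326)² = 2.08×10^5 N/C.

E = 2.08×10^5 N/C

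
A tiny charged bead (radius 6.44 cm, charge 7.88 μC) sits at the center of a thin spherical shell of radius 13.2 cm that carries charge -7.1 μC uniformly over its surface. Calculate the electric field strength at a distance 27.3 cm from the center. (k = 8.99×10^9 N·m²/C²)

E ≈ 9.41×10^4 V/m

Take a concentric spherical Gaussian surface of radius r = 27.3 cm (r > 13.2 cm, enclosing both).
Q_enc = (7.88 μC) + (-7.1 μC) = 7.80×10^-7 C.
By Gauss's law, ∮E·dA = E·4πr² = Q_enc/ε₀.
E = k|Q_enc|/r² = (8.99×10^9)(7.80e-7)/(0.273)² = 9.41e4 N/C.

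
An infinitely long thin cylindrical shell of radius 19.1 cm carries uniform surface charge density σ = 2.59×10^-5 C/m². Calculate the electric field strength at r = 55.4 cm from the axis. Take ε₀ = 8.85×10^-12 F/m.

Coaxial Gaussian cylinder, radius r = 55.4 cm, length L (r > 19.1 cm).
The whole shell is enclosed: λ_enc = σ·2πR = (2.59×10^-5)·2π·(0.191) = 3.108×10^-5 C/m.
Applying ∮E·dA = Q_enc/ε₀ with the end caps contributing no flux:
E = |λ_enc|/(2πε₀r) = (3.108×10^-5)/(2π·8.85×10^-12·0.554) = 1.01e6 N/C.

E ≈ 1.01×10^6 N/C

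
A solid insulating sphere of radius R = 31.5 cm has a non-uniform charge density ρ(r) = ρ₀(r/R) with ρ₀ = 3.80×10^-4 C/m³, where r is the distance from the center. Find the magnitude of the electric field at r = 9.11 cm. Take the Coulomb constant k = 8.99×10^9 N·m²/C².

|E| ≈ 2.83×10^5 N/C

Take a concentric spherical Gaussian surface of radius r = 9.11 cm (r < R).
Q_enc = ∫₀^r ρ(r')·4πr'² dr' = (4πρ₀/R) ∫₀^r r'^3 dr' = 4πρ₀ r^4/(4·R) = 2.61e-7 C.
Applying ∮E·dA = Q_enc/ε₀ with Φ = E(4πr²):
E = k|Q_enc|/r² = (8.99×10^9)(2.61×10^-7)/(0.0911)² = 2.83×10^5 N/C.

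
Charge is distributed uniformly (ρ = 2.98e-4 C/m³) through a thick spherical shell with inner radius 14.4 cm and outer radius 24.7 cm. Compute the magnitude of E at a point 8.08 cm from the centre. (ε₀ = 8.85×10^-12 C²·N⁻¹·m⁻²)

Symmetry ⇒ E = E(r) r̂. Gaussian sphere of radius r = 8.08 cm (r < 14.4 cm, inside the empty cavity).
No charge is enclosed, so by Gauss's law E·4πr² = 0 ⇒ E = 0.

E = 0 (no enclosed charge)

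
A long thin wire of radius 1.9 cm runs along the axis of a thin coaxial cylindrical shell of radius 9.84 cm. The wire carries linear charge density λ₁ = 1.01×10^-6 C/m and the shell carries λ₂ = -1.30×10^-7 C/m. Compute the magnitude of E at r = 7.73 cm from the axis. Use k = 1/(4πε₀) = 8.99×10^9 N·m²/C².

Take a coaxial cylindrical Gaussian surface of radius r = 7.73 cm and length L (between the conductors, 1.9 cm < r < 9.84 cm).
The shell at 9.84 cm lies outside the Gaussian surface, so λ_enc = λ₁ = 1.01e-6 C/m.
Since E is radial and uniform over the curved surface, Φ = E·2πrL = Q_enc/ε₀ = λ_enc L/ε₀.
E = 2k|λ_enc|/r = 2(8.99×10^9)(1.01e-6)/(0.0773) = 2.35e5 N/C.

|E| = 2.35×10^5 N/C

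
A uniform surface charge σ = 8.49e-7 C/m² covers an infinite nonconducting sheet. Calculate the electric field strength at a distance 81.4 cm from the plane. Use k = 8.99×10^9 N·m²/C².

By planar symmetry E is perpendicular to the sheet and uniform; use a Gaussian pillbox with flat faces of area A on each side of the sheet.
Flux Φ = 2EA and Q_enc = σA, so 2EA = σA/ε₀ ⇒ E = |σ|/(2ε₀), independent of distance.
E = 2πk|σ| = 2π(8.99×10^9)(8.49×10^-7) = 4.80×10^4 N/C.

|E| = 4.80×10^4 N/C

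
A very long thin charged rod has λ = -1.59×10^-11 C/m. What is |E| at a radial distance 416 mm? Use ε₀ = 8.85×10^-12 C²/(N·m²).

Take a coaxial cylindrical Gaussian surface of radius r = 416 mm and length L.
Q_enc = λL, so λ_enc = -1.59×10^-11 C/m.
Applying ∮E·dA = Q_enc/ε₀ with the end caps contributing no flux:
E = |λ_enc|/(2πε₀r) = (1.59×10^-11)/(2π·8.85×10^-12·0.416) = 0.687 N/C.

|E| = 0.687 N/C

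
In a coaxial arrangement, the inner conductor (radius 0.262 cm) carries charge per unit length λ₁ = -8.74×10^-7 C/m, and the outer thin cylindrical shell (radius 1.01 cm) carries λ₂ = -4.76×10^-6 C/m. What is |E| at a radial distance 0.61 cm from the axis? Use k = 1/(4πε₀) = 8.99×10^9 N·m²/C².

Coaxial Gaussian cylinder, radius r = 0.61 cm, length L (between the conductors, 0.262 cm < r < 1.01 cm).
Only the inner wire is enclosed; the outer shell contributes nothing inside itself. λ_enc = λ₁ = -8.74e-7 C/m.
Since E is radial and uniform over the curved surface, Φ = E·2πrL = Q_enc/ε₀ = λ_enc L/ε₀.
E = 2k|λ_enc|/r = 2(8.99×10^9)(8.74e-7)/(0.0061) = 2.58e6 N/C.

E = 2.58×10^6 N/C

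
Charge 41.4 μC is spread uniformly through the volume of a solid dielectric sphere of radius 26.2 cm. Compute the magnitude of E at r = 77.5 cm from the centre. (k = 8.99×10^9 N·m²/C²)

E = 6.20e5 V/m

Take a concentric spherical Gaussian surface of radius r = 77.5 cm (r > R, so the entire charge is enclosed).
Q_enc = 41.4 μC = 4.14×10^-5 C.
Since E is radial and uniform over the Gaussian sphere, Φ = E·4πr² = Q_enc/ε₀.
E = k|Q_enc|/r² = (8.99×10^9)(4.14×10^-5)/(0.775)² = 6.20×10^5 N/C.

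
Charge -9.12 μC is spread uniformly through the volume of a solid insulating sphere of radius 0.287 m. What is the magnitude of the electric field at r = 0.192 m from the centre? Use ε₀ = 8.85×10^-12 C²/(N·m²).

By spherical symmetry E is radial; choose a Gaussian sphere of radius r = 0.192 m (r < R).
For a uniform sphere the enclosed fraction is (r/R)³, so Q_enc = (-9.12 μC)(0.192/0.287)³ = -2.731×10^-6 C.
By Gauss's law, ∮E·dA = E·4πr² = Q_enc/ε₀.
E = |Q_enc|/(4πε₀r²) = (2.731×10^-6)/(4π·8.85×10^-12·(0.192)²) = 6.66e5 N/C.

E ≈ 6.66×10^5 V/m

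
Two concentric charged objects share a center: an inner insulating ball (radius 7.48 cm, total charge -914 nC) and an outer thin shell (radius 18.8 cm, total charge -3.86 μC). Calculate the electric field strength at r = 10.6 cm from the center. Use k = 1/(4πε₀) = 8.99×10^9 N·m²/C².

E ≈ 7.31e5 N/C

By spherical symmetry E is radial; choose a Gaussian sphere of radius r = 10.6 cm (between the bodies, 7.48 cm < r < 18.8 cm).
Only the inner charge is enclosed; the outer shell contributes nothing inside itself. Q_enc = -914 nC = -9.14e-7 C.
By Gauss's law, ∮E·dA = E·4πr² = Q_enc/ε₀.
E = k|Q_enc|/r² = (8.99×10^9)(9.14×10^-7)/(0.106)² = 7.31×10^5 N/C.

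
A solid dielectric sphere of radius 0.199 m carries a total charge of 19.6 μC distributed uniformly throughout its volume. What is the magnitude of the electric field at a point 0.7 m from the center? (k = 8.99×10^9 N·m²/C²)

|E| = 3.60×10^5 N/C

Take a concentric spherical Gaussian surface of radius r = 0.7 m (r > R, so the entire charge is enclosed).
Q_enc = 19.6 μC = 1.96×10^-5 C.
By Gauss's law, ∮E·dA = E·4πr² = Q_enc/ε₀.
E = k|Q_enc|/r² = (8.99×10^9)(1.96e-5)/(0.7)² = 3.60×10^5 N/C.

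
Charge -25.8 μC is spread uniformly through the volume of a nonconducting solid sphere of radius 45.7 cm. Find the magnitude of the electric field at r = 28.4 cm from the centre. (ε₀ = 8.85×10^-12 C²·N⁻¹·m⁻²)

E ≈ 6.90×10^5 V/m

Take a concentric spherical Gaussian surface of radius r = 28.4 cm (r < R).
Only the charge within r is enclosed: Q_enc = Q·(r/R)³ = (-25.8 μC)·(28.4 cm/45.7 cm)³ = -6.192×10^-6 C.
Since E is radial and uniform over the Gaussian sphere, Φ = E·4πr² = Q_enc/ε₀.
E = |Q_enc|/(4πε₀r²) = (6.192×10^-6)/(4π·8.85×10^-12·(0.284)²) = 6.90e5 N/C.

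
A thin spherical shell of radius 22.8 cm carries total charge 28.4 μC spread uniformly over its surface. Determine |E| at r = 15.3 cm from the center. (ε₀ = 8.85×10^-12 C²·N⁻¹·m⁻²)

E = 0 (no enclosed charge)

Use a concentric Gaussian sphere at r = 15.3 cm (inside the shell, r < 22.8 cm).
All the charge is outside the Gaussian surface: Q_enc = 0, hence E = 0 everywhere inside the shell.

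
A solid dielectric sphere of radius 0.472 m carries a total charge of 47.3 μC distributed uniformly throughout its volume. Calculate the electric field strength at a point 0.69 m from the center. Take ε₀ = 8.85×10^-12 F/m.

8.93×10^5 N/C

Symmetry ⇒ E = E(r) r̂. Gaussian sphere of radius r = 0.69 m (r > R, so the entire charge is enclosed).
Q_enc = 47.3 μC = 4.73×10^-5 C.
By Gauss's law, ∮E·dA = E·4πr² = Q_enc/ε₀.
E = |Q_enc|/(4πε₀r²) = (4.73e-5)/(4π·8.85×10^-12·(0.69)²) = 8.93×10^5 N/C.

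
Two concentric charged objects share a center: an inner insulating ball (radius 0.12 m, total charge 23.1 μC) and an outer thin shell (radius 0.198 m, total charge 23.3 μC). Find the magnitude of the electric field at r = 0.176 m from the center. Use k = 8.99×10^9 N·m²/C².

By spherical symmetry E is radial; choose a Gaussian sphere of radius r = 0.176 m (between the bodies, 0.12 m < r < 0.198 m).
Only the inner charge is enclosed; the outer shell contributes nothing inside itself. Q_enc = 23.1 μC = 2.31×10^-5 C.
Since E is radial and uniform over the Gaussian sphere, Φ = E·4πr² = Q_enc/ε₀.
E = k|Q_enc|/r² = (8.99×10^9)(2.31×10^-5)/(0.176)² = 6.70×10^6 N/C.

E ≈ 6.70e6 N/C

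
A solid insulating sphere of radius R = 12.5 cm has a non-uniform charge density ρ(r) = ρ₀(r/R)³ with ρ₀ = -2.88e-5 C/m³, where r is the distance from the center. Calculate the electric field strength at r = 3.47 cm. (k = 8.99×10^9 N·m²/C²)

Take a concentric spherical Gaussian surface of radius r = 3.47 cm (r < R).
Q_enc = ∫₀^r ρ(r')·4πr'² dr' = (4πρ₀/R³) ∫₀^r r'^5 dr' = 4πρ₀ r^6/(6·R³) = -5.391×10^-11 C.
Applying ∮E·dA = Q_enc/ε₀ with Φ = E(4πr²):
E = k|Q_enc|/r² = (8.99×10^9)(5.391×10^-11)/(0.0347)² = 403 N/C.

|E| = 403 N/C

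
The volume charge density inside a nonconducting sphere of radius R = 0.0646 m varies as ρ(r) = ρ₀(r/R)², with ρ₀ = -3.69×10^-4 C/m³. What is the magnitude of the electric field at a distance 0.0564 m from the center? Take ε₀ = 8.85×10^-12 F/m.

E ≈ 3.58×10^5 N/C

Take a concentric spherical Gaussian surface of radius r = 0.0564 m (r < R).
Q_enc = ∫₀^r ρ(r')·4πr'² dr' = (4πρ₀/R²) ∫₀^r r'^4 dr' = 4πρ₀ r^5/(5·R²) = -1.268×10^-7 C.
Since E is radial and uniform over the Gaussian sphere, Φ = E·4πr² = Q_enc/ε₀.
E = |Q_enc|/(4πε₀r²) = (1.268e-7)/(4π·8.85×10^-12·(0.0564)²) = 3.58×10^5 N/C.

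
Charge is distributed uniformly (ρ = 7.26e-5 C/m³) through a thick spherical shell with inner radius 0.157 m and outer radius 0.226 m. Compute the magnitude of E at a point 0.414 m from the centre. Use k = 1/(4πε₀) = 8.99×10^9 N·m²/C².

|E| = 1.22e5 N/C

Take a concentric spherical Gaussian surface of radius r = 0.414 m (r > 0.226 m, enclosing the whole shell).
Q_enc = ρ·(4π/3)(b³ − a³) = (7.26e-5)·(4π/3)·((0.226)³ − (0.157)³) = 2.333e-6 C.
Gauss's law: E·4πr² = Q_enc/ε₀.
E = k|Q_enc|/r² = (8.99×10^9)(2.333e-6)/(0.414)² = 1.22e5 N/C.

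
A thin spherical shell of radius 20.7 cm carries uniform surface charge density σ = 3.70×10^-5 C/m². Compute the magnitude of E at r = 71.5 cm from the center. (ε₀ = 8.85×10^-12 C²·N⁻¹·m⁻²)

Symmetry ⇒ E = E(r) r̂. Gaussian sphere of radius r = 71.5 cm (r > 20.7 cm).
The entire shell is enclosed: Q_enc = σ·4πR² = (3.70×10^-5)·4π·(0.207)² = 1.992e-5 C.
Applying ∮E·dA = Q_enc/ε₀ with Φ = E(4πr²):
E = |Q_enc|/(4πε₀r²) = (1.992×10^-5)/(4π·8.85×10^-12·(0.715)²) = 3.50×10^5 N/C.

|E| ≈ 3.50×10^5 N/C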